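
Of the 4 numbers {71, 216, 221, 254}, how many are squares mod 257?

(71/257) = -1 → non-residue.
(216/257) = -1 → non-residue.
(221/257) = +1 → QR.
(254/257) = -1 → non-residue.
Total quadratic residues among the 4: 1.

1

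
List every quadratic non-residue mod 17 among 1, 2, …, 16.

Square k = 1,…,8 (k and 17−k give the same square):
1²=1, 2²=4, 3²=9, 4²=16, 5²≡8, 6²≡2, 7²≡15, 8²≡13 (mod 17).
The residues are {1, 2, 4, 8, 9, 13, 15, 16}; the non-residues are the remaining 8 nonzero classes.

3 5 6 7 10 11 12 14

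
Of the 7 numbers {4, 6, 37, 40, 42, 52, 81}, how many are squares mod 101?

5

(4/101) = +1 → QR.
(6/101) = +1 → QR.
(37/101) = +1 → QR.
(40/101) = -1 → non-residue.
(42/101) = -1 → non-residue.
(52/101) = +1 → QR.
(81/101) = +1 → QR.
Total quadratic residues among the 7: 5.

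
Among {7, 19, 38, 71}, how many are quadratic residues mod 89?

(7/89) = -1 → non-residue.
(19/89) = -1 → non-residue.
(38/89) = -1 → non-residue.
(71/89) = +1 → QR.
Total quadratic residues among the 4: 1.

1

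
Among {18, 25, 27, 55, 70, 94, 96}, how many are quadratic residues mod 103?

3

(18/103) = +1 → QR.
(25/103) = +1 → QR.
(27/103) = -1 → non-residue.
(55/103) = +1 → QR.
(70/103) = -1 → non-residue.
(94/103) = -1 → non-residue.
(96/103) = -1 → non-residue.
Total quadratic residues among the 7: 3.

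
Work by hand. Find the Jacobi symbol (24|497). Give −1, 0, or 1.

Pull out 2^3: since 497 ≡ 1 (mod 8), (2/497) = +1, so (2/497)^3 = +1.
Reciprocity: 3 ≡ 3 and 497 ≡ 1 (mod 4), so (3/497) = +(497/3).
Reduce top mod 3: now compute (2/3).
Pull out 2: since 3 ≡ 3 (mod 8), (2/3) = -1.
Reached (1/3) = 1. Collecting the sign flips along the way, the symbol is -1.

-1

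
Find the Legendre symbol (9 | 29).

Reciprocity: 9 ≡ 1 and 29 ≡ 1 (mod 4), so (9/29) = +(29/9).
Reduce top mod 9: now compute (2/9).
Pull out 2: since 9 ≡ 1 (mod 8), (2/9) = +1.
Reached (1/9) = 1. Collecting the sign flips along the way, the symbol is +1.

1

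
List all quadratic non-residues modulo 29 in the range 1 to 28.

2 3 8 10 11 12 14 15 17 18 19 21 26 27

Square k = 1,…,14 (k and 29−k give the same square):
1²=1, 2²=4, 3²=9, 4²=16, 5²=25, 6²≡7, 7²≡20, 8²≡6, 9²≡23, 10²≡13, 11²≡5, 12²≡28, 13²≡24, 14²≡22 (mod 29).
The residues are {1, 4, 5, 6, 7, 9, 13, 16, 20, 22, 23, 24, 25, 28}; the non-residues are the remaining 14 nonzero classes.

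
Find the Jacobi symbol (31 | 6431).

Reciprocity: 31 ≡ 3 and 6431 ≡ 3 (mod 4), so (31/6431) = −(6431/31).
Reduce top mod 31: now compute (14/31).
Pull out 2: since 31 ≡ 7 (mod 8), (2/31) = +1.
Reciprocity: 7 ≡ 3 and 31 ≡ 3 (mod 4), so (7/31) = −(31/7).
Reduce top mod 7: now compute (3/7).
Reciprocity: 3 ≡ 3 and 7 ≡ 3 (mod 4), so (3/7) = −(7/3).
Reduce top mod 3: now compute (1/3).
Reached (1/3) = 1. Collecting the sign flips along the way, the symbol is -1.

-1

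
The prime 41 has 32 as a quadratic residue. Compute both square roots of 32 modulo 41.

14, 27

41 ≡ 1 (mod 4), so we find a root by search.
Trying successive values, 14² = 196 ≡ 32 (mod 41). The other root is 41 − 14 = 27.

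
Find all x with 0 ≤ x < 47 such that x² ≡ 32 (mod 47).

Since 47 ≡ 3 (mod 4), a square root of 32 is 32^((47+1)/4) = 32^12 mod 47.
Repeated squaring: 32^2≡37, 32^4≡6, 32^8≡36 (mod 47).
32^12 = 32^(8+4) ≡ 28 (mod 47).
Check: 28² = 784 ≡ 32 (mod 47). The two roots are 19 and 28.

19, 28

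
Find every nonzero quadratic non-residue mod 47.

5 10 11 13 15 19 20 22 23 26 29 30 31 33 35 38 39 40 41 43 44 45 46

Square k = 1,…,23 (k and 47−k give the same square):
1²=1, 2²=4, 3²=9, 4²=16, 5²=25, 6²=36, 7²≡2, 8²≡17, 9²≡34, 10²≡6, 11²≡27, 12²≡3, 13²≡28, 14²≡8, 15²≡37, 16²≡21, 17²≡7, 18²≡42, 19²≡32, 20²≡24, 21²≡18, 22²≡14, 23²≡12 (mod 47).
The residues are {1, 2, 3, 4, 6, 7, 8, 9, 12, 14, 16, 17, 18, 21, 24, 25, 27, 28, 32, 34, 36, 37, 42}; the non-residues are the remaining 23 nonzero classes.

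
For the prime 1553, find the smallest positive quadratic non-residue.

(2/1553) = +1, so 2 is a residue.
(3/1553) = −1, so 3 is the smallest positive non-residue mod 1553.

3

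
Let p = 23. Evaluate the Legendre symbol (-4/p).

-1

Euler's criterion: (-4/23) ≡ 19^11 (mod 23).
19^2 ≡ 16 (mod 23)
19^4 ≡ 3 (mod 23)
19^8 ≡ 9 (mod 23)
19^11 = 19^(8+2+1) ≡ 22 (mod 23).
Result is 22 ≡ −1, so (-4/23) = −1.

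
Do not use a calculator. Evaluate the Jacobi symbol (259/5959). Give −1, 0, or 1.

1

Reciprocity: 259 ≡ 3 and 5959 ≡ 3 (mod 4), so (259/5959) = −(5959/259).
Reduce top mod 259: now compute (2/259).
Pull out 2: since 259 ≡ 3 (mod 8), (2/259) = -1.
Reached (1/259) = 1. Collecting the sign flips along the way, the symbol is +1.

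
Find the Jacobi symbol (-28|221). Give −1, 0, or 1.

1

First reduce: -28 ≡ 193 (mod 221).
Reciprocity: 193 ≡ 1 and 221 ≡ 1 (mod 4), so (193/221) = +(221/193).
Reduce top mod 193: now compute (28/193).
Pull out 2^2: since 193 ≡ 1 (mod 8), (2/193) = +1, so (2/193)^2 = +1.
Reciprocity: 7 ≡ 3 and 193 ≡ 1 (mod 4), so (7/193) = +(193/7).
Reduce top mod 7: now compute (4/7).
Pull out 2^2: since 7 ≡ 7 (mod 8), (2/7) = +1, so (2/7)^2 = +1.
Reached (1/7) = 1. Collecting the sign flips along the way, the symbol is +1.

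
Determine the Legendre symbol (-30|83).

First reduce: -30 ≡ 53 (mod 83).
Reciprocity: 53 ≡ 1 and 83 ≡ 3 (mod 4), so (53/83) = +(83/53).
Reduce top mod 53: now compute (30/53).
Pull out 2: since 53 ≡ 5 (mod 8), (2/53) = -1.
Reciprocity: 15 ≡ 3 and 53 ≡ 1 (mod 4), so (15/53) = +(53/15).
Reduce top mod 15: now compute (8/15).
Pull out 2^3: since 15 ≡ 7 (mod 8), (2/15) = +1, so (2/15)^3 = +1.
Reached (1/15) = 1. Collecting the sign flips along the way, the symbol is -1.

-1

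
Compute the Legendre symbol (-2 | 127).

Euler's criterion: (-2/127) ≡ 125^63 (mod 127).
125^2 ≡ 4 (mod 127)
125^4 ≡ 16 (mod 127)
125^8 ≡ 2 (mod 127)
125^16 ≡ 4 (mod 127)
125^32 ≡ 16 (mod 127)
125^63 = 125^(32+16+8+4+2+1) ≡ 126 (mod 127).
Result is 126 ≡ −1, so (-2/127) = −1.

-1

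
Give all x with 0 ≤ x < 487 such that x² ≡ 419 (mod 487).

Since 487 ≡ 3 (mod 4), a square root of 419 is 419^((487+1)/4) = 419^122 mod 487.
Repeated squaring: 419^2≡241, 419^4≡128, 419^8≡313, 419^16≡82, 419^32≡393, 419^64≡70 (mod 487).
419^122 = 419^(64+32+16+8+2) ≡ 76 (mod 487).
Check: 76² = 5776 ≡ 419 (mod 487). The two roots are 76 and 411.

76, 411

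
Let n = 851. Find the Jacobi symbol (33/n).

-1

Reciprocity: 33 ≡ 1 and 851 ≡ 3 (mod 4), so (33/851) = +(851/33).
Reduce top mod 33: now compute (26/33).
Pull out 2: since 33 ≡ 1 (mod 8), (2/33) = +1.
Reciprocity: 13 ≡ 1 and 33 ≡ 1 (mod 4), so (13/33) = +(33/13).
Reduce top mod 13: now compute (7/13).
Reciprocity: 7 ≡ 3 and 13 ≡ 1 (mod 4), so (7/13) = +(13/7).
Reduce top mod 7: now compute (6/7).
Pull out 2: since 7 ≡ 7 (mod 8), (2/7) = +1.
Reciprocity: 3 ≡ 3 and 7 ≡ 3 (mod 4), so (3/7) = −(7/3).
Reduce top mod 3: now compute (1/3).
Reached (1/3) = 1. Collecting the sign flips along the way, the symbol is -1.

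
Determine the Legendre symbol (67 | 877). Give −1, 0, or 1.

1

Reciprocity: 67 ≡ 3 and 877 ≡ 1 (mod 4), so (67/877) = +(877/67).
Reduce top mod 67: now compute (6/67).
Pull out 2: since 67 ≡ 3 (mod 8), (2/67) = -1.
Reciprocity: 3 ≡ 3 and 67 ≡ 3 (mod 4), so (3/67) = −(67/3).
Reduce top mod 3: now compute (1/3).
Reached (1/3) = 1. Collecting the sign flips along the way, the symbol is +1.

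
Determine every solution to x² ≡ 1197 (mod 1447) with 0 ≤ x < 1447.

425, 1022

Since 1447 ≡ 3 (mod 4), a square root of 1197 is 1197^((1447+1)/4) = 1197^362 mod 1447.
Repeated squaring: 1197^2≡279, 1197^4≡1150, 1197^8≡1389, 1197^16≡470, 1197^32≡956, 1197^64≡879, 1197^128≡1390, 1197^256≡355 (mod 1447).
1197^362 = 1197^(256+64+32+8+2) ≡ 425 (mod 1447).
Check: 425² = 180625 ≡ 1197 (mod 1447). The two roots are 425 and 1022.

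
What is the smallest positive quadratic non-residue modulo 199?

3

(2/199) = +1, so 2 is a residue.
(3/199) = −1, so 3 is the smallest positive non-residue mod 199.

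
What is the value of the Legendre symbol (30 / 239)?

1

Pull out 2: since 239 ≡ 7 (mod 8), (2/239) = +1.
Reciprocity: 15 ≡ 3 and 239 ≡ 3 (mod 4), so (15/239) = −(239/15).
Reduce top mod 15: now compute (14/15).
Pull out 2: since 15 ≡ 7 (mod 8), (2/15) = +1.
Reciprocity: 7 ≡ 3 and 15 ≡ 3 (mod 4), so (7/15) = −(15/7).
Reduce top mod 7: now compute (1/7).
Reached (1/7) = 1. Collecting the sign flips along the way, the symbol is +1.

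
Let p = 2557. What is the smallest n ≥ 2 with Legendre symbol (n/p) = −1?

2

(2/2557) = −1, so 2 is the smallest positive non-residue mod 2557.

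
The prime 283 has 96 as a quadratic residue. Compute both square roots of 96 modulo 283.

68, 215

Since 283 ≡ 3 (mod 4), a square root of 96 is 96^((283+1)/4) = 96^71 mod 283.
Repeated squaring: 96^2≡160, 96^4≡130, 96^8≡203, 96^16≡174, 96^32≡278, 96^64≡25 (mod 283).
96^71 = 96^(64+4+2+1) ≡ 215 (mod 283).
Check: 215² = 46225 ≡ 96 (mod 283). The two roots are 68 and 215.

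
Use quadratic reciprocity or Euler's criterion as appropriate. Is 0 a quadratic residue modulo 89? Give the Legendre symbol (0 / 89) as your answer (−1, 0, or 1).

Top reduces to 0: gcd > 1, so the symbol is 0.

0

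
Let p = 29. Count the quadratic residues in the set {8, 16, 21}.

(8/29) = -1 → non-residue.
(16/29) = +1 → QR.
(21/29) = -1 → non-residue.
Total quadratic residues among the 3: 1.

1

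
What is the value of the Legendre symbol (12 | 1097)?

Pull out 2^2: since 1097 ≡ 1 (mod 8), (2/1097) = +1, so (2/1097)^2 = +1.
Reciprocity: 3 ≡ 3 and 1097 ≡ 1 (mod 4), so (3/1097) = +(1097/3).
Reduce top mod 3: now compute (2/3).
Pull out 2: since 3 ≡ 3 (mod 8), (2/3) = -1.
Reached (1/3) = 1. Collecting the sign flips along the way, the symbol is -1.

-1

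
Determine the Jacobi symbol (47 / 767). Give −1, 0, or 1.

Reciprocity: 47 ≡ 3 and 767 ≡ 3 (mod 4), so (47/767) = −(767/47).
Reduce top mod 47: now compute (15/47).
Reciprocity: 15 ≡ 3 and 47 ≡ 3 (mod 4), so (15/47) = −(47/15).
Reduce top mod 15: now compute (2/15).
Pull out 2: since 15 ≡ 7 (mod 8), (2/15) = +1.
Reached (1/15) = 1. Collecting the sign flips along the way, the symbol is +1.

1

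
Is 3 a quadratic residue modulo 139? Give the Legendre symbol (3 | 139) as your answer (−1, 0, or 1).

Reciprocity: 3 ≡ 3 and 139 ≡ 3 (mod 4), so (3/139) = −(139/3).
Reduce top mod 3: now compute (1/3).
Reached (1/3) = 1. Collecting the sign flips along the way, the symbol is -1.

-1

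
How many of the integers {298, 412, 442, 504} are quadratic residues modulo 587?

(298/587) = -1 → non-residue.
(412/587) = -1 → non-residue.
(442/587) = +1 → QR.
(504/587) = -1 → non-residue.
Total quadratic residues among the 4: 1.

1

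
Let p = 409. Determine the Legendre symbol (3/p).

1

Euler's criterion: (3/409) ≡ 3^204 (mod 409).
3^2 ≡ 9 (mod 409)
3^4 ≡ 81 (mod 409)
3^8 ≡ 17 (mod 409)
3^16 ≡ 289 (mod 409)
3^32 ≡ 85 (mod 409)
3^64 ≡ 272 (mod 409)
3^128 ≡ 364 (mod 409)
3^204 = 3^(128+64+8+4) ≡ 1 (mod 409).
Result is 1, so (3/409) = 1.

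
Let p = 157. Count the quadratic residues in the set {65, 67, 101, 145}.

3

(65/157) = -1 → non-residue.
(67/157) = +1 → QR.
(101/157) = +1 → QR.
(145/157) = +1 → QR.
Total quadratic residues among the 4: 3.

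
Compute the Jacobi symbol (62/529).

1

Pull out 2: since 529 ≡ 1 (mod 8), (2/529) = +1.
Reciprocity: 31 ≡ 3 and 529 ≡ 1 (mod 4), so (31/529) = +(529/31).
Reduce top mod 31: now compute (2/31).
Pull out 2: since 31 ≡ 7 (mod 8), (2/31) = +1.
Reached (1/31) = 1. Collecting the sign flips along the way, the symbol is +1.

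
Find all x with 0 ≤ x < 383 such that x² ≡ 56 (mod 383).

124, 259

Since 383 ≡ 3 (mod 4), a square root of 56 is 56^((383+1)/4) = 56^96 mod 383.
Repeated squaring: 56^2≡72, 56^4≡205, 56^8≡278, 56^16≡301, 56^32≡213, 56^64≡175 (mod 383).
56^96 = 56^(64+32) ≡ 124 (mod 383).
Check: 124² = 15376 ≡ 56 (mod 383). The two roots are 124 and 259.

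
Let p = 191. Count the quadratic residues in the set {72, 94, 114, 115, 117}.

(72/191) = +1 → QR.
(94/191) = -1 → non-residue.
(114/191) = -1 → non-residue.
(115/191) = +1 → QR.
(117/191) = +1 → QR.
Total quadratic residues among the 5: 3.

3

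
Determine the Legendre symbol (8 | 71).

1

Pull out 2^3: since 71 ≡ 7 (mod 8), (2/71) = +1, so (2/71)^3 = +1.
Reached (1/71) = 1. Collecting the sign flips along the way, the symbol is +1.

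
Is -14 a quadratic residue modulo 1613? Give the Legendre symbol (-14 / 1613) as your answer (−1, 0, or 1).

1

First reduce: -14 ≡ 1599 (mod 1613).
Reciprocity: 1599 ≡ 3 and 1613 ≡ 1 (mod 4), so (1599/1613) = +(1613/1599).
Reduce top mod 1599: now compute (14/1599).
Pull out 2: since 1599 ≡ 7 (mod 8), (2/1599) = +1.
Reciprocity: 7 ≡ 3 and 1599 ≡ 3 (mod 4), so (7/1599) = −(1599/7).
Reduce top mod 7: now compute (3/7).
Reciprocity: 3 ≡ 3 and 7 ≡ 3 (mod 4), so (3/7) = −(7/3).
Reduce top mod 3: now compute (1/3).
Reached (1/3) = 1. Collecting the sign flips along the way, the symbol is +1.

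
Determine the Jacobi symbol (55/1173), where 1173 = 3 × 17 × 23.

1

Reciprocity: 55 ≡ 3 and 1173 ≡ 1 (mod 4), so (55/1173) = +(1173/55).
Reduce top mod 55: now compute (18/55).
Pull out 2: since 55 ≡ 7 (mod 8), (2/55) = +1.
Reciprocity: 9 ≡ 1 and 55 ≡ 3 (mod 4), so (9/55) = +(55/9).
Reduce top mod 9: now compute (1/9).
Reached (1/9) = 1. Collecting the sign flips along the way, the symbol is +1.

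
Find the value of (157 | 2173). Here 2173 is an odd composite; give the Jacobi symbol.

1

Reciprocity: 157 ≡ 1 and 2173 ≡ 1 (mod 4), so (157/2173) = +(2173/157).
Reduce top mod 157: now compute (132/157).
Pull out 2^2: since 157 ≡ 5 (mod 8), (2/157) = -1, so (2/157)^2 = +1.
Reciprocity: 33 ≡ 1 and 157 ≡ 1 (mod 4), so (33/157) = +(157/33).
Reduce top mod 33: now compute (25/33).
Reciprocity: 25 ≡ 1 and 33 ≡ 1 (mod 4), so (25/33) = +(33/25).
Reduce top mod 25: now compute (8/25).
Pull out 2^3: since 25 ≡ 1 (mod 8), (2/25) = +1, so (2/25)^3 = +1.
Reached (1/25) = 1. Collecting the sign flips along the way, the symbol is +1.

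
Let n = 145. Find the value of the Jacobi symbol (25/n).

0

Reciprocity: 25 ≡ 1 and 145 ≡ 1 (mod 4), so (25/145) = +(145/25).
Reduce top mod 25: now compute (20/25).
Pull out 2^2: since 25 ≡ 1 (mod 8), (2/25) = +1, so (2/25)^2 = +1.
Reciprocity: 5 ≡ 1 and 25 ≡ 1 (mod 4), so (5/25) = +(25/5).
Reduce top mod 5: now compute (0/5).
Top reduces to 0: gcd > 1, so the symbol is 0.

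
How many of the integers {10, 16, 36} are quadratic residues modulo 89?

(10/89) = +1 → QR.
(16/89) = +1 → QR.
(36/89) = +1 → QR.
Total quadratic residues among the 3: 3.

3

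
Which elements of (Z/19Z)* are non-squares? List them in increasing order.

Square k = 1,…,9 (k and 19−k give the same square):
1²=1, 2²=4, 3²=9, 4²=16, 5²≡6, 6²≡17, 7²≡11, 8²≡7, 9²≡5 (mod 19).
The residues are {1, 4, 5, 6, 7, 9, 11, 16, 17}; the non-residues are the remaining 9 nonzero classes.

2 3 8 10 12 13 14 15 18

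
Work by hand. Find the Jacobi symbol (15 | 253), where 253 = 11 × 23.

-1

Reciprocity: 15 ≡ 3 and 253 ≡ 1 (mod 4), so (15/253) = +(253/15).
Reduce top mod 15: now compute (13/15).
Reciprocity: 13 ≡ 1 and 15 ≡ 3 (mod 4), so (13/15) = +(15/13).
Reduce top mod 13: now compute (2/13).
Pull out 2: since 13 ≡ 5 (mod 8), (2/13) = -1.
Reached (1/13) = 1. Collecting the sign flips along the way, the symbol is -1.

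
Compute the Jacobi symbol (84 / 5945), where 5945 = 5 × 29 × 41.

-1

Pull out 2^2: since 5945 ≡ 1 (mod 8), (2/5945) = +1, so (2/5945)^2 = +1.
Reciprocity: 21 ≡ 1 and 5945 ≡ 1 (mod 4), so (21/5945) = +(5945/21).
Reduce top mod 21: now compute (2/21).
Pull out 2: since 21 ≡ 5 (mod 8), (2/21) = -1.
Reached (1/21) = 1. Collecting the sign flips along the way, the symbol is -1.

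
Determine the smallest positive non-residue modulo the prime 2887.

3

(2/2887) = +1, so 2 is a residue.
(3/2887) = −1, so 3 is the smallest positive non-residue mod 2887.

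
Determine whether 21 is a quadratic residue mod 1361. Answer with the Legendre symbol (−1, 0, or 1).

Reciprocity: 21 ≡ 1 and 1361 ≡ 1 (mod 4), so (21/1361) = +(1361/21).
Reduce top mod 21: now compute (17/21).
Reciprocity: 17 ≡ 1 and 21 ≡ 1 (mod 4), so (17/21) = +(21/17).
Reduce top mod 17: now compute (4/17).
Pull out 2^2: since 17 ≡ 1 (mod 8), (2/17) = +1, so (2/17)^2 = +1.
Reached (1/17) = 1. Collecting the sign flips along the way, the symbol is +1.

1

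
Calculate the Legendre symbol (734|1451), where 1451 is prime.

Pull out 2: since 1451 ≡ 3 (mod 8), (2/1451) = -1.
Reciprocity: 367 ≡ 3 and 1451 ≡ 3 (mod 4), so (367/1451) = −(1451/367).
Reduce top mod 367: now compute (350/367).
Pull out 2: since 367 ≡ 7 (mod 8), (2/367) = +1.
Reciprocity: 175 ≡ 3 and 367 ≡ 3 (mod 4), so (175/367) = −(367/175).
Reduce top mod 175: now compute (17/175).
Reciprocity: 17 ≡ 1 and 175 ≡ 3 (mod 4), so (17/175) = +(175/17).
Reduce top mod 17: now compute (5/17).
Reciprocity: 5 ≡ 1 and 17 ≡ 1 (mod 4), so (5/17) = +(17/5).
Reduce top mod 5: now compute (2/5).
Pull out 2: since 5 ≡ 5 (mod 8), (2/5) = -1.
Reached (1/5) = 1. Collecting the sign flips along the way, the symbol is +1.

1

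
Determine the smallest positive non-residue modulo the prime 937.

5

(2/937) = +1, so 2 is a residue.
(3/937) = +1, so 3 is a residue.
(4/937) = +1, so 4 is a residue.
(5/937) = −1, so 5 is the smallest positive non-residue mod 937.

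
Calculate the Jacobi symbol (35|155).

0

Reciprocity: 35 ≡ 3 and 155 ≡ 3 (mod 4), so (35/155) = −(155/35).
Reduce top mod 35: now compute (15/35).
Reciprocity: 15 ≡ 3 and 35 ≡ 3 (mod 4), so (15/35) = −(35/15).
Reduce top mod 15: now compute (5/15).
Reciprocity: 5 ≡ 1 and 15 ≡ 3 (mod 4), so (5/15) = +(15/5).
Reduce top mod 5: now compute (0/5).
Top reduces to 0: gcd > 1, so the symbol is 0.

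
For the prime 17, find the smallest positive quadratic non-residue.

(2/17) = +1, so 2 is a residue.
(3/17) = −1, so 3 is the smallest positive non-residue mod 17.

3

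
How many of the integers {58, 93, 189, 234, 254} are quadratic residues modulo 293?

4

(58/293) = +1 → QR.
(93/293) = -1 → non-residue.
(189/293) = +1 → QR.
(234/293) = +1 → QR.
(254/293) = +1 → QR.
Total quadratic residues among the 5: 4.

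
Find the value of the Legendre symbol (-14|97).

-1

First reduce: -14 ≡ 83 (mod 97).
Reciprocity: 83 ≡ 3 and 97 ≡ 1 (mod 4), so (83/97) = +(97/83).
Reduce top mod 83: now compute (14/83).
Pull out 2: since 83 ≡ 3 (mod 8), (2/83) = -1.
Reciprocity: 7 ≡ 3 and 83 ≡ 3 (mod 4), so (7/83) = −(83/7).
Reduce top mod 7: now compute (6/7).
Pull out 2: since 7 ≡ 7 (mod 8), (2/7) = +1.
Reciprocity: 3 ≡ 3 and 7 ≡ 3 (mod 4), so (3/7) = −(7/3).
Reduce top mod 3: now compute (1/3).
Reached (1/3) = 1. Collecting the sign flips along the way, the symbol is -1.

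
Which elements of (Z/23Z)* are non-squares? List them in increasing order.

5, 7, 10, 11, 14, 15, 17, 19, 20, 21, 22

Square k = 1,…,11 (k and 23−k give the same square):
1²=1, 2²=4, 3²=9, 4²=16, 5²≡2, 6²≡13, 7²≡3, 8²≡18, 9²≡12, 10²≡8, 11²≡6 (mod 23).
The residues are {1, 2, 3, 4, 6, 8, 9, 12, 13, 16, 18}; the non-residues are the remaining 11 nonzero classes.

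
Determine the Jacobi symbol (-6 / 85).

-1

First reduce: -6 ≡ 79 (mod 85).
Reciprocity: 79 ≡ 3 and 85 ≡ 1 (mod 4), so (79/85) = +(85/79).
Reduce top mod 79: now compute (6/79).
Pull out 2: since 79 ≡ 7 (mod 8), (2/79) = +1.
Reciprocity: 3 ≡ 3 and 79 ≡ 3 (mod 4), so (3/79) = −(79/3).
Reduce top mod 3: now compute (1/3).
Reached (1/3) = 1. Collecting the sign flips along the way, the symbol is -1.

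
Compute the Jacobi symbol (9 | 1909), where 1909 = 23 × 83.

1

Reciprocity: 9 ≡ 1 and 1909 ≡ 1 (mod 4), so (9/1909) = +(1909/9).
Reduce top mod 9: now compute (1/9).
Reached (1/9) = 1. Collecting the sign flips along the way, the symbol is +1.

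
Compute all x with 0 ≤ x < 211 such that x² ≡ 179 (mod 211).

Since 211 ≡ 3 (mod 4), a square root of 179 is 179^((211+1)/4) = 179^53 mod 211.
Repeated squaring: 179^2≡180, 179^4≡117, 179^8≡185, 179^16≡43, 179^32≡161 (mod 211).
179^53 = 179^(32+16+4+1) ≡ 161 (mod 211).
Check: 161² = 25921 ≡ 179 (mod 211). The two roots are 50 and 161.

50, 161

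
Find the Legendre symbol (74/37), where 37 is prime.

0

First reduce: 74 ≡ 0 (mod 37).
Top reduces to 0: gcd > 1, so the symbol is 0.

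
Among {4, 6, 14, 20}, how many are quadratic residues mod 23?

2

(4/23) = +1 → QR.
(6/23) = +1 → QR.
(14/23) = -1 → non-residue.
(20/23) = -1 → non-residue.
Total quadratic residues among the 4: 2.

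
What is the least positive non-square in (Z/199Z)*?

(2/199) = +1, so 2 is a residue.
(3/199) = −1, so 3 is the smallest positive non-residue mod 199.

3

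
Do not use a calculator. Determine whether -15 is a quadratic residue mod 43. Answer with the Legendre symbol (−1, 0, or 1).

First reduce: -15 ≡ 28 (mod 43).
Pull out 2^2: since 43 ≡ 3 (mod 8), (2/43) = -1, so (2/43)^2 = +1.
Reciprocity: 7 ≡ 3 and 43 ≡ 3 (mod 4), so (7/43) = −(43/7).
Reduce top mod 7: now compute (1/7).
Reached (1/7) = 1. Collecting the sign flips along the way, the symbol is -1.

-1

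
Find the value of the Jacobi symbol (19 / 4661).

Reciprocity: 19 ≡ 3 and 4661 ≡ 1 (mod 4), so (19/4661) = +(4661/19).
Reduce top mod 19: now compute (6/19).
Pull out 2: since 19 ≡ 3 (mod 8), (2/19) = -1.
Reciprocity: 3 ≡ 3 and 19 ≡ 3 (mod 4), so (3/19) = −(19/3).
Reduce top mod 3: now compute (1/3).
Reached (1/3) = 1. Collecting the sign flips along the way, the symbol is +1.

1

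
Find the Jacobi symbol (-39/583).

First reduce: -39 ≡ 544 (mod 583).
Pull out 2^5: since 583 ≡ 7 (mod 8), (2/583) = +1, so (2/583)^5 = +1.
Reciprocity: 17 ≡ 1 and 583 ≡ 3 (mod 4), so (17/583) = +(583/17).
Reduce top mod 17: now compute (5/17).
Reciprocity: 5 ≡ 1 and 17 ≡ 1 (mod 4), so (5/17) = +(17/5).
Reduce top mod 5: now compute (2/5).
Pull out 2: since 5 ≡ 5 (mod 8), (2/5) = -1.
Reached (1/5) = 1. Collecting the sign flips along the way, the symbol is -1.

-1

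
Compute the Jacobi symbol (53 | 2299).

Reciprocity: 53 ≡ 1 and 2299 ≡ 3 (mod 4), so (53/2299) = +(2299/53).
Reduce top mod 53: now compute (20/53).
Pull out 2^2: since 53 ≡ 5 (mod 8), (2/53) = -1, so (2/53)^2 = +1.
Reciprocity: 5 ≡ 1 and 53 ≡ 1 (mod 4), so (5/53) = +(53/5).
Reduce top mod 5: now compute (3/5).
Reciprocity: 3 ≡ 3 and 5 ≡ 1 (mod 4), so (3/5) = +(5/3).
Reduce top mod 3: now compute (2/3).
Pull out 2: since 3 ≡ 3 (mod 8), (2/3) = -1.
Reached (1/3) = 1. Collecting the sign flips along the way, the symbol is -1.

-1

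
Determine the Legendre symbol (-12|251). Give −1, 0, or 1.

-1

Euler's criterion: (-12/251) ≡ 239^125 (mod 251).
239^2 ≡ 144 (mod 251)
239^4 ≡ 154 (mod 251)
239^8 ≡ 122 (mod 251)
239^16 ≡ 75 (mod 251)
239^32 ≡ 103 (mod 251)
239^64 ≡ 67 (mod 251)
239^125 = 239^(64+32+16+8+4+1) ≡ 250 (mod 251).
Result is 250 ≡ −1, so (-12/251) = −1.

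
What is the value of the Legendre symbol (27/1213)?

1

Reciprocity: 27 ≡ 3 and 1213 ≡ 1 (mod 4), so (27/1213) = +(1213/27).
Reduce top mod 27: now compute (25/27).
Reciprocity: 25 ≡ 1 and 27 ≡ 3 (mod 4), so (25/27) = +(27/25).
Reduce top mod 25: now compute (2/25).
Pull out 2: since 25 ≡ 1 (mod 8), (2/25) = +1.
Reached (1/25) = 1. Collecting the sign flips along the way, the symbol is +1.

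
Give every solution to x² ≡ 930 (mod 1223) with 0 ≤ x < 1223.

Since 1223 ≡ 3 (mod 4), a square root of 930 is 930^((1223+1)/4) = 930^306 mod 1223.
Repeated squaring: 930^2≡239, 930^4≡863, 930^8≡1185, 930^16≡221, 930^32≡1144, 930^64≡126, 930^128≡1200, 930^256≡529 (mod 1223).
930^306 = 930^(256+32+16+2) ≡ 850 (mod 1223).
Check: 850² = 722500 ≡ 930 (mod 1223). The two roots are 373 and 850.

373, 850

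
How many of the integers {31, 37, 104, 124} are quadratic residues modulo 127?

4

(31/127) = +1 → QR.
(37/127) = +1 → QR.
(104/127) = +1 → QR.
(124/127) = +1 → QR.
Total quadratic residues among the 4: 4.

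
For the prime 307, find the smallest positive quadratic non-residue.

(2/307) = −1, so 2 is the smallest positive non-residue mod 307.

2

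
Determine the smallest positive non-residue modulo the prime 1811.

(2/1811) = −1, so 2 is the smallest positive non-residue mod 1811.

2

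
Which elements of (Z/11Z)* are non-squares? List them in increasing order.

2, 6, 7, 8, 10

Square k = 1,…,5 (k and 11−k give the same square):
1²=1, 2²=4, 3²=9, 4²≡5, 5²≡3 (mod 11).
The residues are {1, 3, 4, 5, 9}; the non-residues are the remaining 5 nonzero classes.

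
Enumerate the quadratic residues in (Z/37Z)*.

Square k = 1,…,18 (k and 37−k give the same square):
1²=1, 2²=4, 3²=9, 4²=16, 5²=25, 6²=36, 7²≡12, 8²≡27, 9²≡7, 10²≡26, 11²≡10, 12²≡33, 13²≡21, 14²≡11, 15²≡3, 16²≡34, 17²≡30, 18²≡28 (mod 37).
So the quadratic residues mod 37 are {1, 3, 4, 7, 9, 10, 11, 12, 16, 21, 25, 26, 27, 28, 30, 33, 34, 36}.

1,3,4,7,9,10,11,12,16,21,25,26,27,28,30,33,34,36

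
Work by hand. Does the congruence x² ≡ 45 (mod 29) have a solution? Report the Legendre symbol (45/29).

First reduce: 45 ≡ 16 (mod 29).
Pull out 2^4: since 29 ≡ 5 (mod 8), (2/29) = -1, so (2/29)^4 = +1.
Reached (1/29) = 1. Collecting the sign flips along the way, the symbol is +1.

1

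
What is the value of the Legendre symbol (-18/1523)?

First reduce: -18 ≡ 1505 (mod 1523).
Reciprocity: 1505 ≡ 1 and 1523 ≡ 3 (mod 4), so (1505/1523) = +(1523/1505).
Reduce top mod 1505: now compute (18/1505).
Pull out 2: since 1505 ≡ 1 (mod 8), (2/1505) = +1.
Reciprocity: 9 ≡ 1 and 1505 ≡ 1 (mod 4), so (9/1505) = +(1505/9).
Reduce top mod 9: now compute (2/9).
Pull out 2: since 9 ≡ 1 (mod 8), (2/9) = +1.
Reached (1/9) = 1. Collecting the sign flips along the way, the symbol is +1.

1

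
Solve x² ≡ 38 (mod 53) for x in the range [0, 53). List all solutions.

53 ≡ 1 (mod 4), so we find a root by search.
Trying successive values, 12² = 144 ≡ 38 (mod 53). The other root is 53 − 12 = 41.

12, 41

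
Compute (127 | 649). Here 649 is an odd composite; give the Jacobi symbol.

Reciprocity: 127 ≡ 3 and 649 ≡ 1 (mod 4), so (127/649) = +(649/127).
Reduce top mod 127: now compute (14/127).
Pull out 2: since 127 ≡ 7 (mod 8), (2/127) = +1.
Reciprocity: 7 ≡ 3 and 127 ≡ 3 (mod 4), so (7/127) = −(127/7).
Reduce top mod 7: now compute (1/7).
Reached (1/7) = 1. Collecting the sign flips along the way, the symbol is -1.

-1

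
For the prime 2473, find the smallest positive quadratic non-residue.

(2/2473) = +1, so 2 is a residue.
(3/2473) = +1, so 3 is a residue.
(4/2473) = +1, so 4 is a residue.
(5/2473) = −1, so 5 is the smallest positive non-residue mod 2473.

5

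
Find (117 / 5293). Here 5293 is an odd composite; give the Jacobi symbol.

Reciprocity: 117 ≡ 1 and 5293 ≡ 1 (mod 4), so (117/5293) = +(5293/117).
Reduce top mod 117: now compute (28/117).
Pull out 2^2: since 117 ≡ 5 (mod 8), (2/117) = -1, so (2/117)^2 = +1.
Reciprocity: 7 ≡ 3 and 117 ≡ 1 (mod 4), so (7/117) = +(117/7).
Reduce top mod 7: now compute (5/7).
Reciprocity: 5 ≡ 1 and 7 ≡ 3 (mod 4), so (5/7) = +(7/5).
Reduce top mod 5: now compute (2/5).
Pull out 2: since 5 ≡ 5 (mod 8), (2/5) = -1.
Reached (1/5) = 1. Collecting the sign flips along the way, the symbol is -1.

-1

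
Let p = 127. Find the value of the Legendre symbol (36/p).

1

Euler's criterion: (36/127) ≡ 36^63 (mod 127).
36^2 ≡ 26 (mod 127)
36^4 ≡ 41 (mod 127)
36^8 ≡ 30 (mod 127)
36^16 ≡ 11 (mod 127)
36^32 ≡ 121 (mod 127)
36^63 = 36^(32+16+8+4+2+1) ≡ 1 (mod 127).
Result is 1, so (36/127) = 1.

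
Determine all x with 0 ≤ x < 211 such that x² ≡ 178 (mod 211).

Since 211 ≡ 3 (mod 4), a square root of 178 is 178^((211+1)/4) = 178^53 mod 211.
Repeated squaring: 178^2≡34, 178^4≡101, 178^8≡73, 178^16≡54, 178^32≡173 (mod 211).
178^53 = 178^(32+16+4+1) ≡ 173 (mod 211).
Check: 173² = 29929 ≡ 178 (mod 211). The two roots are 38 and 173.

38, 173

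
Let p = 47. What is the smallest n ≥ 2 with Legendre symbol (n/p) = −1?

(2/47) = +1, so 2 is a residue.
(3/47) = +1, so 3 is a residue.
(4/47) = +1, so 4 is a residue.
(5/47) = −1, so 5 is the smallest positive non-residue mod 47.

5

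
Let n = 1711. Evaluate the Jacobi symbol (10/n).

1

Pull out 2: since 1711 ≡ 7 (mod 8), (2/1711) = +1.
Reciprocity: 5 ≡ 1 and 1711 ≡ 3 (mod 4), so (5/1711) = +(1711/5).
Reduce top mod 5: now compute (1/5).
Reached (1/5) = 1. Collecting the sign flips along the way, the symbol is +1.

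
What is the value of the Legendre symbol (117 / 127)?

Euler's criterion: (117/127) ≡ 117^63 (mod 127).
117^2 ≡ 100 (mod 127)
117^4 ≡ 94 (mod 127)
117^8 ≡ 73 (mod 127)
117^16 ≡ 122 (mod 127)
117^32 ≡ 25 (mod 127)
117^63 = 117^(32+16+8+4+2+1) ≡ 1 (mod 127).
Result is 1, so (117/127) = 1.

1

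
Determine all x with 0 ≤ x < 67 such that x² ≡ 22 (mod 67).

25, 42

Since 67 ≡ 3 (mod 4), a square root of 22 is 22^((67+1)/4) = 22^17 mod 67.
Repeated squaring: 22^2≡15, 22^4≡24, 22^8≡40, 22^16≡59 (mod 67).
22^17 = 22^(16+1) ≡ 25 (mod 67).
Check: 25² = 625 ≡ 22 (mod 67). The two roots are 25 and 42.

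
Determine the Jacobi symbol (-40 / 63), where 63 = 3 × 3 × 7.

1

First reduce: -40 ≡ 23 (mod 63).
Reciprocity: 23 ≡ 3 and 63 ≡ 3 (mod 4), so (23/63) = −(63/23).
Reduce top mod 23: now compute (17/23).
Reciprocity: 17 ≡ 1 and 23 ≡ 3 (mod 4), so (17/23) = +(23/17).
Reduce top mod 17: now compute (6/17).
Pull out 2: since 17 ≡ 1 (mod 8), (2/17) = +1.
Reciprocity: 3 ≡ 3 and 17 ≡ 1 (mod 4), so (3/17) = +(17/3).
Reduce top mod 3: now compute (2/3).
Pull out 2: since 3 ≡ 3 (mod 8), (2/3) = -1.
Reached (1/3) = 1. Collecting the sign flips along the way, the symbol is +1.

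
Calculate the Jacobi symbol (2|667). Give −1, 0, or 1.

Pull out 2: since 667 ≡ 3 (mod 8), (2/667) = -1.
Reached (1/667) = 1. Collecting the sign flips along the way, the symbol is -1.

-1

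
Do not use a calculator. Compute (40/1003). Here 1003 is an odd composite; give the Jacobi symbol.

1

Pull out 2^3: since 1003 ≡ 3 (mod 8), (2/1003) = -1, so (2/1003)^3 = -1.
Reciprocity: 5 ≡ 1 and 1003 ≡ 3 (mod 4), so (5/1003) = +(1003/5).
Reduce top mod 5: now compute (3/5).
Reciprocity: 3 ≡ 3 and 5 ≡ 1 (mod 4), so (3/5) = +(5/3).
Reduce top mod 3: now compute (2/3).
Pull out 2: since 3 ≡ 3 (mod 8), (2/3) = -1.
Reached (1/3) = 1. Collecting the sign flips along the way, the symbol is +1.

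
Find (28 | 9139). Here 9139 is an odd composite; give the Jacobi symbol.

Pull out 2^2: since 9139 ≡ 3 (mod 8), (2/9139) = -1, so (2/9139)^2 = +1.
Reciprocity: 7 ≡ 3 and 9139 ≡ 3 (mod 4), so (7/9139) = −(9139/7).
Reduce top mod 7: now compute (4/7).
Pull out 2^2: since 7 ≡ 7 (mod 8), (2/7) = +1, so (2/7)^2 = +1.
Reached (1/7) = 1. Collecting the sign flips along the way, the symbol is -1.

-1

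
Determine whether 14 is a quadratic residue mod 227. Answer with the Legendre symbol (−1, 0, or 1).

Pull out 2: since 227 ≡ 3 (mod 8), (2/227) = -1.
Reciprocity: 7 ≡ 3 and 227 ≡ 3 (mod 4), so (7/227) = −(227/7).
Reduce top mod 7: now compute (3/7).
Reciprocity: 3 ≡ 3 and 7 ≡ 3 (mod 4), so (3/7) = −(7/3).
Reduce top mod 3: now compute (1/3).
Reached (1/3) = 1. Collecting the sign flips along the way, the symbol is -1.

-1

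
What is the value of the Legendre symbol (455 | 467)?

-1

Reciprocity: 455 ≡ 3 and 467 ≡ 3 (mod 4), so (455/467) = −(467/455).
Reduce top mod 455: now compute (12/455).
Pull out 2^2: since 455 ≡ 7 (mod 8), (2/455) = +1, so (2/455)^2 = +1.
Reciprocity: 3 ≡ 3 and 455 ≡ 3 (mod 4), so (3/455) = −(455/3).
Reduce top mod 3: now compute (2/3).
Pull out 2: since 3 ≡ 3 (mod 8), (2/3) = -1.
Reached (1/3) = 1. Collecting the sign flips along the way, the symbol is -1.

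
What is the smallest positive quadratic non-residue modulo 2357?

2

(2/2357) = −1, so 2 is the smallest positive non-residue mod 2357.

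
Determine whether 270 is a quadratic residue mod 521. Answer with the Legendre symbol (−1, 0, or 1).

Pull out 2: since 521 ≡ 1 (mod 8), (2/521) = +1.
Reciprocity: 135 ≡ 3 and 521 ≡ 1 (mod 4), so (135/521) = +(521/135).
Reduce top mod 135: now compute (116/135).
Pull out 2^2: since 135 ≡ 7 (mod 8), (2/135) = +1, so (2/135)^2 = +1.
Reciprocity: 29 ≡ 1 and 135 ≡ 3 (mod 4), so (29/135) = +(135/29).
Reduce top mod 29: now compute (19/29).
Reciprocity: 19 ≡ 3 and 29 ≡ 1 (mod 4), so (19/29) = +(29/19).
Reduce top mod 19: now compute (10/19).
Pull out 2: since 19 ≡ 3 (mod 8), (2/19) = -1.
Reciprocity: 5 ≡ 1 and 19 ≡ 3 (mod 4), so (5/19) = +(19/5).
Reduce top mod 5: now compute (4/5).
Pull out 2^2: since 5 ≡ 5 (mod 8), (2/5) = -1, so (2/5)^2 = +1.
Reached (1/5) = 1. Collecting the sign flips along the way, the symbol is -1.

-1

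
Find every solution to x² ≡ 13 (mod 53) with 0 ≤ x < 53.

53 ≡ 1 (mod 4), so we find a root by search.
Trying successive values, 15² = 225 ≡ 13 (mod 53). The other root is 53 − 15 = 38.

15, 38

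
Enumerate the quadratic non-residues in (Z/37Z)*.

Square k = 1,…,18 (k and 37−k give the same square):
1²=1, 2²=4, 3²=9, 4²=16, 5²=25, 6²=36, 7²≡12, 8²≡27, 9²≡7, 10²≡26, 11²≡10, 12²≡33, 13²≡21, 14²≡11, 15²≡3, 16²≡34, 17²≡30, 18²≡28 (mod 37).
The residues are {1, 3, 4, 7, 9, 10, 11, 12, 16, 21, 25, 26, 27, 28, 30, 33, 34, 36}; the non-residues are the remaining 18 nonzero classes.

2, 5, 6, 8, 13, 14, 15, 17, 18, 19, 20, 22, 23, 24, 29, 31, 32, 35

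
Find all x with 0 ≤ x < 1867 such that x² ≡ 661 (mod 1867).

180, 1687

Since 1867 ≡ 3 (mod 4), a square root of 661 is 661^((1867+1)/4) = 661^467 mod 1867.
Repeated squaring: 661^2≡43, 661^4≡1849, 661^8≡324, 661^16≡424, 661^32≡544, 661^64≡950, 661^128≡739, 661^256≡957 (mod 1867).
661^467 = 661^(256+128+64+16+2+1) ≡ 1687 (mod 1867).
Check: 1687² = 2845969 ≡ 661 (mod 1867). The two roots are 180 and 1687.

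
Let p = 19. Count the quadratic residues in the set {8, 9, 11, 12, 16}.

(8/19) = -1 → non-residue.
(9/19) = +1 → QR.
(11/19) = +1 → QR.
(12/19) = -1 → non-residue.
(16/19) = +1 → QR.
Total quadratic residues among the 5: 3.

3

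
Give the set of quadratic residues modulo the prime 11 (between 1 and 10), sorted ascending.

Square k = 1,…,5 (k and 11−k give the same square):
1²=1, 2²=4, 3²=9, 4²≡5, 5²≡3 (mod 11).
So the quadratic residues mod 11 are {1, 3, 4, 5, 9}.

1,3,4,5,9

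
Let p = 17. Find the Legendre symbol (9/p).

1

Euler's criterion: (9/17) ≡ 9^8 (mod 17).
9^2 ≡ 13 (mod 17)
9^4 ≡ 16 (mod 17)
9^8 ≡ 1 (mod 17)
9^8 = 9^(8) ≡ 1 (mod 17).
Result is 1, so (9/17) = 1.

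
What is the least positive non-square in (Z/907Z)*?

(2/907) = −1, so 2 is the smallest positive non-residue mod 907.

2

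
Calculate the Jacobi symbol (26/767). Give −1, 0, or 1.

Pull out 2: since 767 ≡ 7 (mod 8), (2/767) = +1.
Reciprocity: 13 ≡ 1 and 767 ≡ 3 (mod 4), so (13/767) = +(767/13).
Reduce top mod 13: now compute (0/13).
Top reduces to 0: gcd > 1, so the symbol is 0.

0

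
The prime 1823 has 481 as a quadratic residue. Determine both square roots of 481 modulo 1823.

48, 1775

Since 1823 ≡ 3 (mod 4), a square root of 481 is 481^((1823+1)/4) = 481^456 mod 1823.
Repeated squaring: 481^2≡1663, 481^4≡78, 481^8≡615, 481^16≡864, 481^32≡889, 481^64≡962, 481^128≡1183, 481^256≡1248 (mod 1823).
481^456 = 481^(256+128+64+8) ≡ 48 (mod 1823).
Check: 48² = 2304 ≡ 481 (mod 1823). The two roots are 48 and 1775.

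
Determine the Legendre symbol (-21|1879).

1

First reduce: -21 ≡ 1858 (mod 1879).
Pull out 2: since 1879 ≡ 7 (mod 8), (2/1879) = +1.
Reciprocity: 929 ≡ 1 and 1879 ≡ 3 (mod 4), so (929/1879) = +(1879/929).
Reduce top mod 929: now compute (21/929).
Reciprocity: 21 ≡ 1 and 929 ≡ 1 (mod 4), so (21/929) = +(929/21).
Reduce top mod 21: now compute (5/21).
Reciprocity: 5 ≡ 1 and 21 ≡ 1 (mod 4), so (5/21) = +(21/5).
Reduce top mod 5: now compute (1/5).
Reached (1/5) = 1. Collecting the sign flips along the way, the symbol is +1.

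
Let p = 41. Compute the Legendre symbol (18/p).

1

Pull out 2: since 41 ≡ 1 (mod 8), (2/41) = +1.
Reciprocity: 9 ≡ 1 and 41 ≡ 1 (mod 4), so (9/41) = +(41/9).
Reduce top mod 9: now compute (5/9).
Reciprocity: 5 ≡ 1 and 9 ≡ 1 (mod 4), so (5/9) = +(9/5).
Reduce top mod 5: now compute (4/5).
Pull out 2^2: since 5 ≡ 5 (mod 8), (2/5) = -1, so (2/5)^2 = +1.
Reached (1/5) = 1. Collecting the sign flips along the way, the symbol is +1.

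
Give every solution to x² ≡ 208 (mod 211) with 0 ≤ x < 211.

Since 211 ≡ 3 (mod 4), a square root of 208 is 208^((211+1)/4) = 208^53 mod 211.
Repeated squaring: 208^2≡9, 208^4≡81, 208^8≡20, 208^16≡189, 208^32≡62 (mod 211).
208^53 = 208^(32+16+4+1) ≡ 182 (mod 211).
Check: 182² = 33124 ≡ 208 (mod 211). The two roots are 29 and 182.

29, 182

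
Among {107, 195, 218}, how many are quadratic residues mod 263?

(107/263) = -1 → non-residue.
(195/263) = -1 → non-residue.
(218/263) = +1 → QR.
Total quadratic residues among the 3: 1.

1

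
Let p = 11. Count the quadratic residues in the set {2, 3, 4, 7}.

2

(2/11) = -1 → non-residue.
(3/11) = +1 → QR.
(4/11) = +1 → QR.
(7/11) = -1 → non-residue.
Total quadratic residues among the 4: 2.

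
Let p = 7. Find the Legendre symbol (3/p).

-1

Euler's criterion: (3/7) ≡ 3^3 (mod 7).
3^2 ≡ 2 (mod 7)
3^3 = 3^(2+1) ≡ 6 (mod 7).
Result is 6 ≡ −1, so (3/7) = −1.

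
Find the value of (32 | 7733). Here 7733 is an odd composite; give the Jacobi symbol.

-1

Pull out 2^5: since 7733 ≡ 5 (mod 8), (2/7733) = -1, so (2/7733)^5 = -1.
Reached (1/7733) = 1. Collecting the sign flips along the way, the symbol is -1.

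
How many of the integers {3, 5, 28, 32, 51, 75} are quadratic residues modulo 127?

1

(3/127) = -1 → non-residue.
(5/127) = -1 → non-residue.
(28/127) = -1 → non-residue.
(32/127) = +1 → QR.
(51/127) = -1 → non-residue.
(75/127) = -1 → non-residue.
Total quadratic residues among the 6: 1.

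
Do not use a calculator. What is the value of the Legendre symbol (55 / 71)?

-1

Euler's criterion: (55/71) ≡ 55^35 (mod 71).
55^2 ≡ 43 (mod 71)
55^4 ≡ 3 (mod 71)
55^8 ≡ 9 (mod 71)
55^16 ≡ 10 (mod 71)
55^32 ≡ 29 (mod 71)
55^35 = 55^(32+2+1) ≡ 70 (mod 71).
Result is 70 ≡ −1, so (55/71) = −1.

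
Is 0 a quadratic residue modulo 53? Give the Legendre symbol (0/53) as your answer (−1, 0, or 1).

Top reduces to 0: gcd > 1, so the symbol is 0.

0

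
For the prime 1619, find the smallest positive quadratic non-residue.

(2/1619) = −1, so 2 is the smallest positive non-residue mod 1619.

2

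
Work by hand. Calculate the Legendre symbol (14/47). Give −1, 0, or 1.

Pull out 2: since 47 ≡ 7 (mod 8), (2/47) = +1.
Reciprocity: 7 ≡ 3 and 47 ≡ 3 (mod 4), so (7/47) = −(47/7).
Reduce top mod 7: now compute (5/7).
Reciprocity: 5 ≡ 1 and 7 ≡ 3 (mod 4), so (5/7) = +(7/5).
Reduce top mod 5: now compute (2/5).
Pull out 2: since 5 ≡ 5 (mod 8), (2/5) = -1.
Reached (1/5) = 1. Collecting the sign flips along the way, the symbol is +1.

1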